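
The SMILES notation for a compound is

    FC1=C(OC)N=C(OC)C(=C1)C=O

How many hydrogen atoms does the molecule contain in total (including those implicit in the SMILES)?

Walk through each heavy atom and fill implicit hydrogens from standard valence (C 4, N 3, O 2, S 2, halogen 1):
  atom 1: F (halogen, monovalent) → 0 H
  atom 2: C, bond orders sum to 4 (valence 4) → 0 H
  atom 3: C, bond orders sum to 4 (valence 4) → 0 H
  atom 4: O, bond orders sum to 2 (valence 2) → 0 H
  atom 5: C, bond orders sum to 1 (valence 4) → 3 H
  atom 6: N, bond orders sum to 3 (valence 3) → 0 H
  atom 7: C, bond orders sum to 4 (valence 4) → 0 H
  atom 8: O, bond orders sum to 2 (valence 2) → 0 H
  atom 9: C, bond orders sum to 1 (valence 4) → 3 H
  atom 10: C, bond orders sum to 4 (valence 4) → 0 H
  atom 11: C, bond orders sum to 3 (valence 4) → 1 H
  atom 12: C, bond orders sum to 3 (valence 4) → 1 H
  atom 13: O, bond orders sum to 2 (valence 2) → 0 H
Total hydrogens: 8.

8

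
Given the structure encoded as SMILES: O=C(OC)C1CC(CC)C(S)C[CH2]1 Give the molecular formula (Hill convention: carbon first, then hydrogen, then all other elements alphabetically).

Walk through each heavy atom and fill implicit hydrogens from standard valence (C 4, N 3, O 2, S 2, halogen 1):
  atom 1: O, bond orders sum to 2 (valence 2) → 0 H
  atom 2: C, bond orders sum to 4 (valence 4) → 0 H
  atom 3: O, bond orders sum to 2 (valence 2) → 0 H
  atom 4: C, bond orders sum to 1 (valence 4) → 3 H
  atom 5: C, bond orders sum to 3 (valence 4) → 1 H
  atom 6: C, bond orders sum to 2 (valence 4) → 2 H
  atom 7: C, bond orders sum to 3 (valence 4) → 1 H
  atom 8: C, bond orders sum to 2 (valence 4) → 2 H
  atom 9: C, bond orders sum to 1 (valence 4) → 3 H
  atom 10: C, bond orders sum to 3 (valence 4) → 1 H
  atom 11: S, bond orders sum to 1 (valence 2) → 1 H
  atom 12: C, bond orders sum to 2 (valence 4) → 2 H
  atom 13: C with explicit H count 2
Totals → C:10, H:18, O:2, S:1.
In Hill order: C10H18O2S.

C10H18O2S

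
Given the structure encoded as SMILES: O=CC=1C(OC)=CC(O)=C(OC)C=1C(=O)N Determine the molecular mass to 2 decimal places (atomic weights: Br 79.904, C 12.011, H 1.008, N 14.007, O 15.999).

First, the molecular formula is C10H11NO5 (counting implicit H from valence).
  C: 10 × 12.011 = 120.110
  H: 11 × 1.008 = 11.088
  N: 1 × 14.007 = 14.007
  O: 5 × 15.999 = 79.995
Sum: 10×12.011 + 11×1.008 + 1×14.007 + 5×15.999 = 225.200 → 225.20 g/mol.

225.20 g/mol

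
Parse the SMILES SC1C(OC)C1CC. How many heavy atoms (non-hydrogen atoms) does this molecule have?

8

Every atom symbol written in the SMILES (organic subset) is one heavy atom; implicit H are not written.
Heavy atoms by element → C:6, O:1, S:1.
Total: 8.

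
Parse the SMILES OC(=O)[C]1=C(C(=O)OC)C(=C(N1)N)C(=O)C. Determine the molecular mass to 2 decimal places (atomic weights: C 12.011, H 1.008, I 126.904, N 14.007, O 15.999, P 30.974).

226.19 g/mol

First, the molecular formula is C9H10N2O5 (counting implicit H from valence).
  C: 9 × 12.011 = 108.099
  H: 10 × 1.008 = 10.080
  N: 2 × 14.007 = 28.014
  O: 5 × 15.999 = 79.995
Sum: 9×12.011 + 10×1.008 + 2×14.007 + 5×15.999 = 226.188 → 226.19 g/mol.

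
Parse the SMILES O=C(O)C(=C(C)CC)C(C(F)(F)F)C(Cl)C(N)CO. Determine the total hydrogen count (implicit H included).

17

Walk through each heavy atom and fill implicit hydrogens from standard valence (C 4, N 3, O 2, S 2, halogen 1):
  atom 1: O, bond orders sum to 2 (valence 2) → 0 H
  atom 2: C, bond orders sum to 4 (valence 4) → 0 H
  atom 3: O, bond orders sum to 1 (valence 2) → 1 H
  atom 4: C, bond orders sum to 4 (valence 4) → 0 H
  atom 5: C, bond orders sum to 4 (valence 4) → 0 H
  atom 6: C, bond orders sum to 1 (valence 4) → 3 H
  atom 7: C, bond orders sum to 2 (valence 4) → 2 H
  atom 8: C, bond orders sum to 1 (valence 4) → 3 H
  atom 9: C, bond orders sum to 3 (valence 4) → 1 H
  atom 10: C, bond orders sum to 4 (valence 4) → 0 H
  atom 11: F (halogen, monovalent) → 0 H
  atom 12: F (halogen, monovalent) → 0 H
  atom 13: F (halogen, monovalent) → 0 H
  atom 14: C, bond orders sum to 3 (valence 4) → 1 H
  atom 15: Cl (halogen, monovalent) → 0 H
  atom 16: C, bond orders sum to 3 (valence 4) → 1 H
  atom 17: N, bond orders sum to 1 (valence 3) → 2 H
  atom 18: C, bond orders sum to 2 (valence 4) → 2 H
  atom 19: O, bond orders sum to 1 (valence 2) → 1 H
Total hydrogens: 17.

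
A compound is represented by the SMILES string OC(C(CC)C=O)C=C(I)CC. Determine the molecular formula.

C9H15IO2

Walk through each heavy atom and fill implicit hydrogens from standard valence (C 4, N 3, O 2, S 2, halogen 1):
  atom 1: O, bond orders sum to 1 (valence 2) → 1 H
  atom 2: C, bond orders sum to 3 (valence 4) → 1 H
  atom 3: C, bond orders sum to 3 (valence 4) → 1 H
  atom 4: C, bond orders sum to 2 (valence 4) → 2 H
  atom 5: C, bond orders sum to 1 (valence 4) → 3 H
  atom 6: C, bond orders sum to 3 (valence 4) → 1 H
  atom 7: O, bond orders sum to 2 (valence 2) → 0 H
  atom 8: C, bond orders sum to 3 (valence 4) → 1 H
  atom 9: C, bond orders sum to 4 (valence 4) → 0 H
  atom 10: I (halogen, monovalent) → 0 H
  atom 11: C, bond orders sum to 2 (valence 4) → 2 H
  atom 12: C, bond orders sum to 1 (valence 4) → 3 H
Totals → C:9, H:15, I:1, O:2.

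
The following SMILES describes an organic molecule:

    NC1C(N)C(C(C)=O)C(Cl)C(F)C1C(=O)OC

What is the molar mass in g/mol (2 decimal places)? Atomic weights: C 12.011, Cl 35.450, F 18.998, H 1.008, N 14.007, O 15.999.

266.70 g/mol

First, the molecular formula is C10H16ClFN2O3 (counting implicit H from valence).
  C: 10 × 12.011 = 120.110
  Cl: 1 × 35.450 = 35.450
  F: 1 × 18.998 = 18.998
  H: 16 × 1.008 = 16.128
  N: 2 × 14.007 = 28.014
  O: 3 × 15.999 = 47.997
Sum: 10×12.011 + 1×35.450 + 1×18.998 + 16×1.008 + 2×14.007 + 3×15.999 = 266.697 → 266.70 g/mol.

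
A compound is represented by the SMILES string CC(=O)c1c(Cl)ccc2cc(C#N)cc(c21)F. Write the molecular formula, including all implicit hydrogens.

C13H7ClFNO

Walk through each heavy atom and fill implicit hydrogens from standard valence (C 4, N 3, O 2, S 2, halogen 1); for lowercase aromatic atoms, an aromatic c carries 1 H when it has two neighbours and 0 H with three, and aromatic n carries 0 H:
  atom 1: C, bond orders sum to 1 (valence 4) → 3 H
  atom 2: C, bond orders sum to 4 (valence 4) → 0 H
  atom 3: O, bond orders sum to 2 (valence 2) → 0 H
  atom 4: aromatic c, 3 neighbours → 0 H
  atom 5: aromatic c, 3 neighbours → 0 H
  atom 6: Cl (halogen, monovalent) → 0 H
  atom 7: aromatic c, 2 neighbours → 1 H
  atom 8: aromatic c, 2 neighbours → 1 H
  atom 9: aromatic c, 3 neighbours → 0 H
  atom 10: aromatic c, 2 neighbours → 1 H
  atom 11: aromatic c, 3 neighbours → 0 H
  atom 12: C, bond orders sum to 4 (valence 4) → 0 H
  atom 13: N, bond orders sum to 3 (valence 3) → 0 H
  atom 14: aromatic c, 2 neighbours → 1 H
  atom 15: aromatic c, 3 neighbours → 0 H
  atom 16: aromatic c, 3 neighbours → 0 H
  atom 17: F (halogen, monovalent) → 0 H
Totals → C:13, H:7, Cl:1, F:1, N:1, O:1.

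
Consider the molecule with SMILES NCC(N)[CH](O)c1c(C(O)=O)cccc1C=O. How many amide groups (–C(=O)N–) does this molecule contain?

0

Scan the SMILES for the amide motif — none present.
Groups that are present: 1 aldehyde, 1 carboxylic acid, 1 hydroxyl, 2 primary amine.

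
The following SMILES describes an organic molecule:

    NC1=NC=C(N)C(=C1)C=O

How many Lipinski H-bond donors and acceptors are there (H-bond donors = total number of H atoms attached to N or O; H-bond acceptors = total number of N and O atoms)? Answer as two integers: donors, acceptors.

Donors: find every N or O and count the H atoms it carries.
  atom 1 (N): bond orders sum to 1 → 2 H
  atom 3 (N): bond orders sum to 3 → 0 H
  atom 6 (N): bond orders sum to 1 → 2 H
  atom 10 (O): bond orders sum to 2 → 0 H
Lipinski HBD = 4.
Acceptors: N atoms = 3, O atoms = 1 → HBA = 4.

4, 4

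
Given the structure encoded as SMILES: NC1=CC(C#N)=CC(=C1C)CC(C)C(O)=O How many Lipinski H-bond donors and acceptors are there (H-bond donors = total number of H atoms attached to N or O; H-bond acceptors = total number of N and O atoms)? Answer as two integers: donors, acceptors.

Donors: find every N or O and count the H atoms it carries.
  atom 1 (N): bond orders sum to 1 → 2 H
  atom 6 (N): bond orders sum to 3 → 0 H
  atom 15 (O): bond orders sum to 1 → 1 H
  atom 16 (O): bond orders sum to 2 → 0 H
Lipinski HBD = 3.
Acceptors: N atoms = 2, O atoms = 2 → HBA = 4.

3, 4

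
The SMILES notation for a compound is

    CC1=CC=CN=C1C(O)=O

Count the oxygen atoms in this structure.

Scan the SMILES for O atoms (remember two-letter symbols like Cl and Br are single atoms).
Oxygen count: 2.

2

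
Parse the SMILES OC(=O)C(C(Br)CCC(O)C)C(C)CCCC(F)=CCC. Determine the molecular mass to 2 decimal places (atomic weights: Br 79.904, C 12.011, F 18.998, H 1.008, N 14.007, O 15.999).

First, the molecular formula is C16H28BrFO3 (counting implicit H from valence).
  Br: 1 × 79.904 = 79.904
  C: 16 × 12.011 = 192.176
  F: 1 × 18.998 = 18.998
  H: 28 × 1.008 = 28.224
  O: 3 × 15.999 = 47.997
Sum: 1×79.904 + 16×12.011 + 1×18.998 + 28×1.008 + 3×15.999 = 367.299 → 367.30 g/mol.

367.30 g/mol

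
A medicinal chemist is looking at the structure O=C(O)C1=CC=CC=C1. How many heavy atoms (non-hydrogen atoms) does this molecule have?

Every atom symbol written in the SMILES (organic subset) is one heavy atom; implicit H are not written.
Heavy atoms by element → C:7, O:2.
Total: 9.

9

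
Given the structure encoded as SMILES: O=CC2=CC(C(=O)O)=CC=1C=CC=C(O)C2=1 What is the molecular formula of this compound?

Walk through each heavy atom and fill implicit hydrogens from standard valence (C 4, N 3, O 2, S 2, halogen 1):
  atom 1: O, bond orders sum to 2 (valence 2) → 0 H
  atom 2: C, bond orders sum to 3 (valence 4) → 1 H
  atom 3: C, bond orders sum to 4 (valence 4) → 0 H
  atom 4: C, bond orders sum to 3 (valence 4) → 1 H
  atom 5: C, bond orders sum to 4 (valence 4) → 0 H
  atom 6: C, bond orders sum to 4 (valence 4) → 0 H
  atom 7: O, bond orders sum to 2 (valence 2) → 0 H
  atom 8: O, bond orders sum to 1 (valence 2) → 1 H
  atom 9: C, bond orders sum to 3 (valence 4) → 1 H
  atom 10: C, bond orders sum to 4 (valence 4) → 0 H
  atom 11: C, bond orders sum to 3 (valence 4) → 1 H
  atom 12: C, bond orders sum to 3 (valence 4) → 1 H
  atom 13: C, bond orders sum to 3 (valence 4) → 1 H
  atom 14: C, bond orders sum to 4 (valence 4) → 0 H
  atom 15: O, bond orders sum to 1 (valence 2) → 1 H
  atom 16: C, bond orders sum to 4 (valence 4) → 0 H
Totals → C:12, H:8, O:4.

C12H8O4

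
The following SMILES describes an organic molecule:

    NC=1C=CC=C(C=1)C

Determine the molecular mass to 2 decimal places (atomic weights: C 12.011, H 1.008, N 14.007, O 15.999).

107.16 g/mol

First, the molecular formula is C7H9N (counting implicit H from valence).
  C: 7 × 12.011 = 84.077
  H: 9 × 1.008 = 9.072
  N: 1 × 14.007 = 14.007
Sum: 7×12.011 + 9×1.008 + 1×14.007 = 107.156 → 107.16 g/mol.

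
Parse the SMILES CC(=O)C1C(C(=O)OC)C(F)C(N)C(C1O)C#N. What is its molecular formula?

Walk through each heavy atom and fill implicit hydrogens from standard valence (C 4, N 3, O 2, S 2, halogen 1):
  atom 1: C, bond orders sum to 1 (valence 4) → 3 H
  atom 2: C, bond orders sum to 4 (valence 4) → 0 H
  atom 3: O, bond orders sum to 2 (valence 2) → 0 H
  atom 4: C, bond orders sum to 3 (valence 4) → 1 H
  atom 5: C, bond orders sum to 3 (valence 4) → 1 H
  atom 6: C, bond orders sum to 4 (valence 4) → 0 H
  atom 7: O, bond orders sum to 2 (valence 2) → 0 H
  atom 8: O, bond orders sum to 2 (valence 2) → 0 H
  atom 9: C, bond orders sum to 1 (valence 4) → 3 H
  atom 10: C, bond orders sum to 3 (valence 4) → 1 H
  atom 11: F (halogen, monovalent) → 0 H
  atom 12: C, bond orders sum to 3 (valence 4) → 1 H
  atom 13: N, bond orders sum to 1 (valence 3) → 2 H
  atom 14: C, bond orders sum to 3 (valence 4) → 1 H
  atom 15: C, bond orders sum to 3 (valence 4) → 1 H
  atom 16: O, bond orders sum to 1 (valence 2) → 1 H
  atom 17: C, bond orders sum to 4 (valence 4) → 0 H
  atom 18: N, bond orders sum to 3 (valence 3) → 0 H
Totals → C:11, H:15, F:1, N:2, O:4.

C11H15FN2O4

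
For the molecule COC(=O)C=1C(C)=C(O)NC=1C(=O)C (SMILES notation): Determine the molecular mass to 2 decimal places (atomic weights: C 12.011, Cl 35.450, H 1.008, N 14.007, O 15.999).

197.19 g/mol

First, the molecular formula is C9H11NO4 (counting implicit H from valence).
  C: 9 × 12.011 = 108.099
  H: 11 × 1.008 = 11.088
  N: 1 × 14.007 = 14.007
  O: 4 × 15.999 = 63.996
Sum: 9×12.011 + 11×1.008 + 1×14.007 + 4×15.999 = 197.190 → 197.19 g/mol.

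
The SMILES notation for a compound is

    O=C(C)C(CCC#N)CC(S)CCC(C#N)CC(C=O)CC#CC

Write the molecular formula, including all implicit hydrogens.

C19H26N2O2S

Walk through each heavy atom and fill implicit hydrogens from standard valence (C 4, N 3, O 2, S 2, halogen 1):
  atom 1: O, bond orders sum to 2 (valence 2) → 0 H
  atom 2: C, bond orders sum to 4 (valence 4) → 0 H
  atom 3: C, bond orders sum to 1 (valence 4) → 3 H
  atom 4: C, bond orders sum to 3 (valence 4) → 1 H
  atom 5: C, bond orders sum to 2 (valence 4) → 2 H
  atom 6: C, bond orders sum to 2 (valence 4) → 2 H
  atom 7: C, bond orders sum to 4 (valence 4) → 0 H
  atom 8: N, bond orders sum to 3 (valence 3) → 0 H
  atom 9: C, bond orders sum to 2 (valence 4) → 2 H
  atom 10: C, bond orders sum to 3 (valence 4) → 1 H
  atom 11: S, bond orders sum to 1 (valence 2) → 1 H
  atom 12: C, bond orders sum to 2 (valence 4) → 2 H
  atom 13: C, bond orders sum to 2 (valence 4) → 2 H
  atom 14: C, bond orders sum to 3 (valence 4) → 1 H
  atom 15: C, bond orders sum to 4 (valence 4) → 0 H
  atom 16: N, bond orders sum to 3 (valence 3) → 0 H
  atom 17: C, bond orders sum to 2 (valence 4) → 2 H
  atom 18: C, bond orders sum to 3 (valence 4) → 1 H
  atom 19: C, bond orders sum to 3 (valence 4) → 1 H
  atom 20: O, bond orders sum to 2 (valence 2) → 0 H
  atom 21: C, bond orders sum to 2 (valence 4) → 2 H
  atom 22: C, bond orders sum to 4 (valence 4) → 0 H
  atom 23: C, bond orders sum to 4 (valence 4) → 0 H
  atom 24: C, bond orders sum to 1 (valence 4) → 3 H
Totals → C:19, H:26, N:2, O:2, S:1.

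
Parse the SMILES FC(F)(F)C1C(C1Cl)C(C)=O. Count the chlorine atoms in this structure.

Scan the SMILES for Cl atoms (remember two-letter symbols like Cl and Br are single atoms).
Chlorine count: 1.

1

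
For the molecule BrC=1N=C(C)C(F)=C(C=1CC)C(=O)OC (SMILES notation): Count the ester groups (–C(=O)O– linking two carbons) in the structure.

1

The ester motif appears at heavy-atom position 12 in the SMILES.
Ester count: 1.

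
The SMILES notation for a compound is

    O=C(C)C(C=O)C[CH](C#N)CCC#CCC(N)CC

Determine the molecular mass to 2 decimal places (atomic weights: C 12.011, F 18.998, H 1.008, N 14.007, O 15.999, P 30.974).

First, the molecular formula is C15H22N2O2 (counting implicit H from valence).
  C: 15 × 12.011 = 180.165
  H: 22 × 1.008 = 22.176
  N: 2 × 14.007 = 28.014
  O: 2 × 15.999 = 31.998
Sum: 15×12.011 + 22×1.008 + 2×14.007 + 2×15.999 = 262.353 → 262.35 g/mol.

262.35 g/mol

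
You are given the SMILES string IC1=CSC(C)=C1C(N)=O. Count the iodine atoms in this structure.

Scan the SMILES for I atoms (remember two-letter symbols like Cl and Br are single atoms).
Iodine count: 1.

1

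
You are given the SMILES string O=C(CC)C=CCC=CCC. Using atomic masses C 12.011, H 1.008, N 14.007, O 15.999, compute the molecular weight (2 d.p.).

152.24 g/mol

First, the molecular formula is C10H16O (counting implicit H from valence).
  C: 10 × 12.011 = 120.110
  H: 16 × 1.008 = 16.128
  O: 1 × 15.999 = 15.999
Sum: 10×12.011 + 16×1.008 + 1×15.999 = 152.237 → 152.24 g/mol.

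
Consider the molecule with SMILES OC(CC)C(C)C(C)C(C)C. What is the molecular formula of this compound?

Walk through each heavy atom and fill implicit hydrogens from standard valence (C 4, N 3, O 2, S 2, halogen 1):
  atom 1: O, bond orders sum to 1 (valence 2) → 1 H
  atom 2: C, bond orders sum to 3 (valence 4) → 1 H
  atom 3: C, bond orders sum to 2 (valence 4) → 2 H
  atom 4: C, bond orders sum to 1 (valence 4) → 3 H
  atom 5: C, bond orders sum to 3 (valence 4) → 1 H
  atom 6: C, bond orders sum to 1 (valence 4) → 3 H
  atom 7: C, bond orders sum to 3 (valence 4) → 1 H
  atom 8: C, bond orders sum to 1 (valence 4) → 3 H
  atom 9: C, bond orders sum to 3 (valence 4) → 1 H
  atom 10: C, bond orders sum to 1 (valence 4) → 3 H
  atom 11: C, bond orders sum to 1 (valence 4) → 3 H
Totals → C:10, H:22, O:1.
In Hill order: C10H22O.

C10H22O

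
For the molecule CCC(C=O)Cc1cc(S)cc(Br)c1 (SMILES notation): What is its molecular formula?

C11H13BrOS

Walk through each heavy atom and fill implicit hydrogens from standard valence (C 4, N 3, O 2, S 2, halogen 1); for lowercase aromatic atoms, an aromatic c carries 1 H when it has two neighbours and 0 H with three, and aromatic n carries 0 H:
  atom 1: C, bond orders sum to 1 (valence 4) → 3 H
  atom 2: C, bond orders sum to 2 (valence 4) → 2 H
  atom 3: C, bond orders sum to 3 (valence 4) → 1 H
  atom 4: C, bond orders sum to 3 (valence 4) → 1 H
  atom 5: O, bond orders sum to 2 (valence 2) → 0 H
  atom 6: C, bond orders sum to 2 (valence 4) → 2 H
  atom 7: aromatic c, 3 neighbours → 0 H
  atom 8: aromatic c, 2 neighbours → 1 H
  atom 9: aromatic c, 3 neighbours → 0 H
  atom 10: S, bond orders sum to 1 (valence 2) → 1 H
  atom 11: aromatic c, 2 neighbours → 1 H
  atom 12: aromatic c, 3 neighbours → 0 H
  atom 13: Br (halogen, monovalent) → 0 H
  atom 14: aromatic c, 2 neighbours → 1 H
Totals → C:11, H:13, Br:1, O:1, S:1.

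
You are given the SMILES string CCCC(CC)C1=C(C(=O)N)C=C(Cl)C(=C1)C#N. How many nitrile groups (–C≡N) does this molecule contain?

The nitrile motif appears at heavy-atom position 17 in the SMILES.
Other groups present: 1 amide.
Nitrile count: 1.

1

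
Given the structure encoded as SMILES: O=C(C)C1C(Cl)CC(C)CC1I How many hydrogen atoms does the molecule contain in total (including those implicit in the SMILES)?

14

Walk through each heavy atom and fill implicit hydrogens from standard valence (C 4, N 3, O 2, S 2, halogen 1):
  atom 1: O, bond orders sum to 2 (valence 2) → 0 H
  atom 2: C, bond orders sum to 4 (valence 4) → 0 H
  atom 3: C, bond orders sum to 1 (valence 4) → 3 H
  atom 4: C, bond orders sum to 3 (valence 4) → 1 H
  atom 5: C, bond orders sum to 3 (valence 4) → 1 H
  atom 6: Cl (halogen, monovalent) → 0 H
  atom 7: C, bond orders sum to 2 (valence 4) → 2 H
  atom 8: C, bond orders sum to 3 (valence 4) → 1 H
  atom 9: C, bond orders sum to 1 (valence 4) → 3 H
  atom 10: C, bond orders sum to 2 (valence 4) → 2 H
  atom 11: C, bond orders sum to 3 (valence 4) → 1 H
  atom 12: I (halogen, monovalent) → 0 H
Total hydrogens: 14.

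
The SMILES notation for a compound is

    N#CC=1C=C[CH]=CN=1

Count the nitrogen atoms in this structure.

2

Scan the SMILES for N atoms (remember two-letter symbols like Cl and Br are single atoms).
Nitrogen count: 2.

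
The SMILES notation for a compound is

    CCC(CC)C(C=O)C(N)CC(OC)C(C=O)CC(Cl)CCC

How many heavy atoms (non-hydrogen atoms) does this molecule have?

Every atom symbol written in the SMILES (organic subset) is one heavy atom; implicit H are not written.
Heavy atoms by element → C:18, Cl:1, N:1, O:3.
Total: 23.

23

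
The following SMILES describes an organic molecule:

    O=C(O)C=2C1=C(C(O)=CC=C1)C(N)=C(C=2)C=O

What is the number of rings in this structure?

In SMILES, each pair of matching ring-closure digits denotes one ring-closing bond; the number of such bonds equals the number of independent rings.
Ring-closure bonds here: 2.

2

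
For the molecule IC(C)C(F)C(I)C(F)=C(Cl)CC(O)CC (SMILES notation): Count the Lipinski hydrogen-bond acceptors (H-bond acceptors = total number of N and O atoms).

N atoms: 0; O atoms: 1.
Lipinski HBA = 0 + 1 = 1.

1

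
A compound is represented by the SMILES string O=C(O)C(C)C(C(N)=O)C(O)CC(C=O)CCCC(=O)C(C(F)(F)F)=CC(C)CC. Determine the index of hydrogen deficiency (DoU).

5

Degree of unsaturation = (number of rings) + (number of π bonds).
Ring closures in the SMILES: 0.
π bonds: 5 double bonds (each 1 DoU) → 5 DoU from unsaturation.
Total DoU = 0 + 5 = 5.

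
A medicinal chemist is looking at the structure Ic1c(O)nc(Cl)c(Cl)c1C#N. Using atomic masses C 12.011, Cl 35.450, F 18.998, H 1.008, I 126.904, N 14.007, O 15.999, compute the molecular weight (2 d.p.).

First, the molecular formula is C6HCl2IN2O (counting implicit H from valence).
  C: 6 × 12.011 = 72.066
  Cl: 2 × 35.450 = 70.900
  H: 1 × 1.008 = 1.008
  I: 1 × 126.904 = 126.904
  N: 2 × 14.007 = 28.014
  O: 1 × 15.999 = 15.999
Sum: 6×12.011 + 2×35.450 + 1×1.008 + 1×126.904 + 2×14.007 + 1×15.999 = 314.891 → 314.89 g/mol.

314.89 g/mol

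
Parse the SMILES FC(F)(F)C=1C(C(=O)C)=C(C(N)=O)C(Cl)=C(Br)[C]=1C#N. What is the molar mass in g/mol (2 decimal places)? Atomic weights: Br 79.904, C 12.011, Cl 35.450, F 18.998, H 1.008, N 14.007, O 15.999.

369.52 g/mol

First, the molecular formula is C11H5BrClF3N2O2 (counting implicit H from valence).
  Br: 1 × 79.904 = 79.904
  C: 11 × 12.011 = 132.121
  Cl: 1 × 35.450 = 35.450
  F: 3 × 18.998 = 56.994
  H: 5 × 1.008 = 5.040
  N: 2 × 14.007 = 28.014
  O: 2 × 15.999 = 31.998
Sum: 1×79.904 + 11×12.011 + 1×35.450 + 3×18.998 + 5×1.008 + 2×14.007 + 2×15.999 = 369.521 → 369.52 g/mol.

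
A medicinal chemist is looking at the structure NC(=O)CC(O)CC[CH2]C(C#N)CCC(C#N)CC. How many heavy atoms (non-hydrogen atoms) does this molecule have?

Every atom symbol written in the SMILES (organic subset) is one heavy atom; implicit H are not written.
Heavy atoms by element → C:14, N:3, O:2.
Total: 19.

19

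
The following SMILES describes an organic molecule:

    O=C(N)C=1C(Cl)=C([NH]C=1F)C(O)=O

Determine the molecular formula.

C6H4ClFN2O3

Walk through each heavy atom and fill implicit hydrogens from standard valence (C 4, N 3, O 2, S 2, halogen 1):
  atom 1: O, bond orders sum to 2 (valence 2) → 0 H
  atom 2: C, bond orders sum to 4 (valence 4) → 0 H
  atom 3: N, bond orders sum to 1 (valence 3) → 2 H
  atom 4: C, bond orders sum to 4 (valence 4) → 0 H
  atom 5: C, bond orders sum to 4 (valence 4) → 0 H
  atom 6: Cl (halogen, monovalent) → 0 H
  atom 7: C, bond orders sum to 4 (valence 4) → 0 H
  atom 8: N with explicit H count 1
  atom 9: C, bond orders sum to 4 (valence 4) → 0 H
  atom 10: F (halogen, monovalent) → 0 H
  atom 11: C, bond orders sum to 4 (valence 4) → 0 H
  atom 12: O, bond orders sum to 1 (valence 2) → 1 H
  atom 13: O, bond orders sum to 2 (valence 2) → 0 H
Totals → C:6, H:4, Cl:1, F:1, N:2, O:3.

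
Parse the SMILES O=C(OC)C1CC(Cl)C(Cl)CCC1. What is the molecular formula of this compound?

Walk through each heavy atom and fill implicit hydrogens from standard valence (C 4, N 3, O 2, S 2, halogen 1):
  atom 1: O, bond orders sum to 2 (valence 2) → 0 H
  atom 2: C, bond orders sum to 4 (valence 4) → 0 H
  atom 3: O, bond orders sum to 2 (valence 2) → 0 H
  atom 4: C, bond orders sum to 1 (valence 4) → 3 H
  atom 5: C, bond orders sum to 3 (valence 4) → 1 H
  atom 6: C, bond orders sum to 2 (valence 4) → 2 H
  atom 7: C, bond orders sum to 3 (valence 4) → 1 H
  atom 8: Cl (halogen, monovalent) → 0 H
  atom 9: C, bond orders sum to 3 (valence 4) → 1 H
  atom 10: Cl (halogen, monovalent) → 0 H
  atom 11: C, bond orders sum to 2 (valence 4) → 2 H
  atom 12: C, bond orders sum to 2 (valence 4) → 2 H
  atom 13: C, bond orders sum to 2 (valence 4) → 2 H
Totals → C:9, H:14, Cl:2, O:2.

C9H14Cl2O2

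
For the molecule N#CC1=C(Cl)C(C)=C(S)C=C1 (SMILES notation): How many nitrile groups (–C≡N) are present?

1

The nitrile motif appears at heavy-atom position 2 in the SMILES.
Other groups present: 1 thiol.
Nitrile count: 1.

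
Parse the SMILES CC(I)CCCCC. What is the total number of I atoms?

1

Scan the SMILES for I atoms (remember two-letter symbols like Cl and Br are single atoms).
Iodine count: 1.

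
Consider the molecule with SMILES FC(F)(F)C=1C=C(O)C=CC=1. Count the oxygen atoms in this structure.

Scan the SMILES for O atoms (remember two-letter symbols like Cl and Br are single atoms).
Oxygen count: 1.

1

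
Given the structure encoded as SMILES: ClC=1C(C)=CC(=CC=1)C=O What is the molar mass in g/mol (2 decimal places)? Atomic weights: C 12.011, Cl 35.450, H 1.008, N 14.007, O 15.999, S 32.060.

154.59 g/mol

First, the molecular formula is C8H7ClO (counting implicit H from valence).
  C: 8 × 12.011 = 96.088
  Cl: 1 × 35.450 = 35.450
  H: 7 × 1.008 = 7.056
  O: 1 × 15.999 = 15.999
Sum: 8×12.011 + 1×35.450 + 7×1.008 + 1×15.999 = 154.593 → 154.59 g/mol.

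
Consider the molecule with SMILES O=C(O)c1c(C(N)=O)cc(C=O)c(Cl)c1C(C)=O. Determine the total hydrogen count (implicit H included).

8

Walk through each heavy atom and fill implicit hydrogens from standard valence (C 4, N 3, O 2, S 2, halogen 1); for lowercase aromatic atoms, an aromatic c carries 1 H when it has two neighbours and 0 H with three, and aromatic n carries 0 H:
  atom 1: O, bond orders sum to 2 (valence 2) → 0 H
  atom 2: C, bond orders sum to 4 (valence 4) → 0 H
  atom 3: O, bond orders sum to 1 (valence 2) → 1 H
  atom 4: aromatic c, 3 neighbours → 0 H
  atom 5: aromatic c, 3 neighbours → 0 H
  atom 6: C, bond orders sum to 4 (valence 4) → 0 H
  atom 7: N, bond orders sum to 1 (valence 3) → 2 H
  atom 8: O, bond orders sum to 2 (valence 2) → 0 H
  atom 9: aromatic c, 2 neighbours → 1 H
  atom 10: aromatic c, 3 neighbours → 0 H
  atom 11: C, bond orders sum to 3 (valence 4) → 1 H
  atom 12: O, bond orders sum to 2 (valence 2) → 0 H
  atom 13: aromatic c, 3 neighbours → 0 H
  atom 14: Cl (halogen, monovalent) → 0 H
  atom 15: aromatic c, 3 neighbours → 0 H
  atom 16: C, bond orders sum to 4 (valence 4) → 0 H
  atom 17: C, bond orders sum to 1 (valence 4) → 3 H
  atom 18: O, bond orders sum to 2 (valence 2) → 0 H
Total hydrogens: 8.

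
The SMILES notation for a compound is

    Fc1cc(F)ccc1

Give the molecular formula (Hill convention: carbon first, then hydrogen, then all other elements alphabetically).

Walk through each heavy atom and fill implicit hydrogens from standard valence (C 4, N 3, O 2, S 2, halogen 1); for lowercase aromatic atoms, an aromatic c carries 1 H when it has two neighbours and 0 H with three, and aromatic n carries 0 H:
  atom 1: F (halogen, monovalent) → 0 H
  atom 2: aromatic c, 3 neighbours → 0 H
  atom 3: aromatic c, 2 neighbours → 1 H
  atom 4: aromatic c, 3 neighbours → 0 H
  atom 5: F (halogen, monovalent) → 0 H
  atom 6: aromatic c, 2 neighbours → 1 H
  atom 7: aromatic c, 2 neighbours → 1 H
  atom 8: aromatic c, 2 neighbours → 1 H
Totals → C:6, H:4, F:2.
In Hill order: C6H4F2.

C6H4F2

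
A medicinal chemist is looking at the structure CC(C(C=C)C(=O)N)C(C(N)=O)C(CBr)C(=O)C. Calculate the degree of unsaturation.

Molecular formula: C12H19BrN2O3.
DoU = (2C + 2 + N − H − X) / 2, where X is the halogen count and O/S are ignored.
    = (2·12 + 2 + 2 − 19 − 1) / 2 = 8 / 2 = 4.

4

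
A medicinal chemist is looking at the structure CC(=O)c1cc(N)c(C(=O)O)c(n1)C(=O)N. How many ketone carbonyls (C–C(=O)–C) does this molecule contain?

The ketone motif appears at heavy-atom position 2 in the SMILES.
Other groups present: 1 amide, 1 carboxylic acid, 1 primary amine.
Ketone count: 1.

1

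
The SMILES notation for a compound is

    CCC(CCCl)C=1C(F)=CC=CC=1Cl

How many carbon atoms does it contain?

Count every carbon token in the SMILES (each C, including those in ring-closure positions and inside branches).
Carbon count: 11.

11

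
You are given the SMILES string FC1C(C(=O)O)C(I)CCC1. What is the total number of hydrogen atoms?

Walk through each heavy atom and fill implicit hydrogens from standard valence (C 4, N 3, O 2, S 2, halogen 1):
  atom 1: F (halogen, monovalent) → 0 H
  atom 2: C, bond orders sum to 3 (valence 4) → 1 H
  atom 3: C, bond orders sum to 3 (valence 4) → 1 H
  atom 4: C, bond orders sum to 4 (valence 4) → 0 H
  atom 5: O, bond orders sum to 2 (valence 2) → 0 H
  atom 6: O, bond orders sum to 1 (valence 2) → 1 H
  atom 7: C, bond orders sum to 3 (valence 4) → 1 H
  atom 8: I (halogen, monovalent) → 0 H
  atom 9: C, bond orders sum to 2 (valence 4) → 2 H
  atom 10: C, bond orders sum to 2 (valence 4) → 2 H
  atom 11: C, bond orders sum to 2 (valence 4) → 2 H
Total hydrogens: 10.

10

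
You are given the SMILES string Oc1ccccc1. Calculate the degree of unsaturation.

Molecular formula: C6H6O.
DoU = (2C + 2 + N − H − X) / 2, where X is the halogen count and O/S are ignored.
    = (2·6 + 2 + 0 − 6 − 0) / 2 = 8 / 2 = 4.

4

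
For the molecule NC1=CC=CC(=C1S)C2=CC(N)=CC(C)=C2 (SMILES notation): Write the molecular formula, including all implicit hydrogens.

Walk through each heavy atom and fill implicit hydrogens from standard valence (C 4, N 3, O 2, S 2, halogen 1):
  atom 1: N, bond orders sum to 1 (valence 3) → 2 H
  atom 2: C, bond orders sum to 4 (valence 4) → 0 H
  atom 3: C, bond orders sum to 3 (valence 4) → 1 H
  atom 4: C, bond orders sum to 3 (valence 4) → 1 H
  atom 5: C, bond orders sum to 3 (valence 4) → 1 H
  atom 6: C, bond orders sum to 4 (valence 4) → 0 H
  atom 7: C, bond orders sum to 4 (valence 4) → 0 H
  atom 8: S, bond orders sum to 1 (valence 2) → 1 H
  atom 9: C, bond orders sum to 4 (valence 4) → 0 H
  atom 10: C, bond orders sum to 3 (valence 4) → 1 H
  atom 11: C, bond orders sum to 4 (valence 4) → 0 H
  atom 12: N, bond orders sum to 1 (valence 3) → 2 H
  atom 13: C, bond orders sum to 3 (valence 4) → 1 H
  atom 14: C, bond orders sum to 4 (valence 4) → 0 H
  atom 15: C, bond orders sum to 1 (valence 4) → 3 H
  atom 16: C, bond orders sum to 3 (valence 4) → 1 H
Totals → C:13, H:14, N:2, S:1.
In Hill order: C13H14N2S.

C13H14N2S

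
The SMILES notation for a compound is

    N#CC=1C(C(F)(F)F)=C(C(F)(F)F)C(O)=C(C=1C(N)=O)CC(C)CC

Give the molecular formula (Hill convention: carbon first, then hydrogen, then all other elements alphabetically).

C15H14F6N2O2

Walk through each heavy atom and fill implicit hydrogens from standard valence (C 4, N 3, O 2, S 2, halogen 1):
  atom 1: N, bond orders sum to 3 (valence 3) → 0 H
  atom 2: C, bond orders sum to 4 (valence 4) → 0 H
  atom 3: C, bond orders sum to 4 (valence 4) → 0 H
  atom 4: C, bond orders sum to 4 (valence 4) → 0 H
  atom 5: C, bond orders sum to 4 (valence 4) → 0 H
  atom 6: F (halogen, monovalent) → 0 H
  atom 7: F (halogen, monovalent) → 0 H
  atom 8: F (halogen, monovalent) → 0 H
  atom 9: C, bond orders sum to 4 (valence 4) → 0 H
  atom 10: C, bond orders sum to 4 (valence 4) → 0 H
  atom 11: F (halogen, monovalent) → 0 H
  atom 12: F (halogen, monovalent) → 0 H
  atom 13: F (halogen, monovalent) → 0 H
  atom 14: C, bond orders sum to 4 (valence 4) → 0 H
  atom 15: O, bond orders sum to 1 (valence 2) → 1 H
  atom 16: C, bond orders sum to 4 (valence 4) → 0 H
  atom 17: C, bond orders sum to 4 (valence 4) → 0 H
  atom 18: C, bond orders sum to 4 (valence 4) → 0 H
  atom 19: N, bond orders sum to 1 (valence 3) → 2 H
  atom 20: O, bond orders sum to 2 (valence 2) → 0 H
  atom 21: C, bond orders sum to 2 (valence 4) → 2 H
  atom 22: C, bond orders sum to 3 (valence 4) → 1 H
  atom 23: C, bond orders sum to 1 (valence 4) → 3 H
  atom 24: C, bond orders sum to 2 (valence 4) → 2 H
  atom 25: C, bond orders sum to 1 (valence 4) → 3 H
Totals → C:15, H:14, F:6, N:2, O:2.
In Hill order: C15H14F6N2O2.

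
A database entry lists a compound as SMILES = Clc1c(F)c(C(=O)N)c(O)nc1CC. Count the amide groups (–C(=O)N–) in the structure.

1

The amide motif appears at heavy-atom position 6 in the SMILES.
Other groups present: 1 hydroxyl.
Amide count: 1.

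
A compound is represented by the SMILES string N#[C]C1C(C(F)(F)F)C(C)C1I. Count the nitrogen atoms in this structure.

Scan the SMILES for N atoms (remember two-letter symbols like Cl and Br are single atoms).
Nitrogen count: 1.

1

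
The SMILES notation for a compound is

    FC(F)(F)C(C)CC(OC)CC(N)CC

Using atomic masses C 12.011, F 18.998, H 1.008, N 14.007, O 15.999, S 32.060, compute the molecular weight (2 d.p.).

227.27 g/mol

First, the molecular formula is C10H20F3NO (counting implicit H from valence).
  C: 10 × 12.011 = 120.110
  F: 3 × 18.998 = 56.994
  H: 20 × 1.008 = 20.160
  N: 1 × 14.007 = 14.007
  O: 1 × 15.999 = 15.999
Sum: 10×12.011 + 3×18.998 + 20×1.008 + 1×14.007 + 1×15.999 = 227.270 → 227.27 g/mol.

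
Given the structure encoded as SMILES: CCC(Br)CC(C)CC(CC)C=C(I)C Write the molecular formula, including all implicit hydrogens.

Walk through each heavy atom and fill implicit hydrogens from standard valence (C 4, N 3, O 2, S 2, halogen 1):
  atom 1: C, bond orders sum to 1 (valence 4) → 3 H
  atom 2: C, bond orders sum to 2 (valence 4) → 2 H
  atom 3: C, bond orders sum to 3 (valence 4) → 1 H
  atom 4: Br (halogen, monovalent) → 0 H
  atom 5: C, bond orders sum to 2 (valence 4) → 2 H
  atom 6: C, bond orders sum to 3 (valence 4) → 1 H
  atom 7: C, bond orders sum to 1 (valence 4) → 3 H
  atom 8: C, bond orders sum to 2 (valence 4) → 2 H
  atom 9: C, bond orders sum to 3 (valence 4) → 1 H
  atom 10: C, bond orders sum to 2 (valence 4) → 2 H
  atom 11: C, bond orders sum to 1 (valence 4) → 3 H
  atom 12: C, bond orders sum to 3 (valence 4) → 1 H
  atom 13: C, bond orders sum to 4 (valence 4) → 0 H
  atom 14: I (halogen, monovalent) → 0 H
  atom 15: C, bond orders sum to 1 (valence 4) → 3 H
Totals → C:13, H:24, Br:1, I:1.

C13H24BrI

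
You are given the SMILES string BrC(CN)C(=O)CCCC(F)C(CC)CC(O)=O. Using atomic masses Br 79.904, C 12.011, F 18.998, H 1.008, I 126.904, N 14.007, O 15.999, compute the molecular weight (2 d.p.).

First, the molecular formula is C12H21BrFNO3 (counting implicit H from valence).
  Br: 1 × 79.904 = 79.904
  C: 12 × 12.011 = 144.132
  F: 1 × 18.998 = 18.998
  H: 21 × 1.008 = 21.168
  N: 1 × 14.007 = 14.007
  O: 3 × 15.999 = 47.997
Sum: 1×79.904 + 12×12.011 + 1×18.998 + 21×1.008 + 1×14.007 + 3×15.999 = 326.206 → 326.21 g/mol.

326.21 g/mol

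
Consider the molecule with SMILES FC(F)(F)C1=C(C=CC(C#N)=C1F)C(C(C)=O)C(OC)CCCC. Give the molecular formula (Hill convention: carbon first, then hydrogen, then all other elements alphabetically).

Walk through each heavy atom and fill implicit hydrogens from standard valence (C 4, N 3, O 2, S 2, halogen 1):
  atom 1: F (halogen, monovalent) → 0 H
  atom 2: C, bond orders sum to 4 (valence 4) → 0 H
  atom 3: F (halogen, monovalent) → 0 H
  atom 4: F (halogen, monovalent) → 0 H
  atom 5: C, bond orders sum to 4 (valence 4) → 0 H
  atom 6: C, bond orders sum to 4 (valence 4) → 0 H
  atom 7: C, bond orders sum to 3 (valence 4) → 1 H
  atom 8: C, bond orders sum to 3 (valence 4) → 1 H
  atom 9: C, bond orders sum to 4 (valence 4) → 0 H
  atom 10: C, bond orders sum to 4 (valence 4) → 0 H
  atom 11: N, bond orders sum to 3 (valence 3) → 0 H
  atom 12: C, bond orders sum to 4 (valence 4) → 0 H
  atom 13: F (halogen, monovalent) → 0 H
  atom 14: C, bond orders sum to 3 (valence 4) → 1 H
  atom 15: C, bond orders sum to 4 (valence 4) → 0 H
  atom 16: C, bond orders sum to 1 (valence 4) → 3 H
  atom 17: O, bond orders sum to 2 (valence 2) → 0 H
  atom 18: C, bond orders sum to 3 (valence 4) → 1 H
  atom 19: O, bond orders sum to 2 (valence 2) → 0 H
  atom 20: C, bond orders sum to 1 (valence 4) → 3 H
  atom 21: C, bond orders sum to 2 (valence 4) → 2 H
  atom 22: C, bond orders sum to 2 (valence 4) → 2 H
  atom 23: C, bond orders sum to 2 (valence 4) → 2 H
  atom 24: C, bond orders sum to 1 (valence 4) → 3 H
Totals → C:17, H:19, F:4, N:1, O:2.

C17H19F4NO2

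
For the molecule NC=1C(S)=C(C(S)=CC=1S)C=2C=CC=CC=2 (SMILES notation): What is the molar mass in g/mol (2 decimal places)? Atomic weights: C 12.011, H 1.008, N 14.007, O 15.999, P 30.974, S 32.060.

First, the molecular formula is C12H11NS3 (counting implicit H from valence).
  C: 12 × 12.011 = 144.132
  H: 11 × 1.008 = 11.088
  N: 1 × 14.007 = 14.007
  S: 3 × 32.060 = 96.180
Sum: 12×12.011 + 11×1.008 + 1×14.007 + 3×32.060 = 265.407 → 265.41 g/mol.

265.41 g/mol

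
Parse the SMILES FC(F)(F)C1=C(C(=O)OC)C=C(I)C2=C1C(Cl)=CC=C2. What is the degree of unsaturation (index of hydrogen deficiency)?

8

Degree of unsaturation = (number of rings) + (number of π bonds).
Ring closures in the SMILES: 2.
π bonds: 6 double bonds (each 1 DoU) → 6 DoU from unsaturation.
Total DoU = 2 + 6 = 8.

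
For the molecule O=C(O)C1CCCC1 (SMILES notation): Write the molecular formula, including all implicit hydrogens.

Walk through each heavy atom and fill implicit hydrogens from standard valence (C 4, N 3, O 2, S 2, halogen 1):
  atom 1: O, bond orders sum to 2 (valence 2) → 0 H
  atom 2: C, bond orders sum to 4 (valence 4) → 0 H
  atom 3: O, bond orders sum to 1 (valence 2) → 1 H
  atom 4: C, bond orders sum to 3 (valence 4) → 1 H
  atom 5: C, bond orders sum to 2 (valence 4) → 2 H
  atom 6: C, bond orders sum to 2 (valence 4) → 2 H
  atom 7: C, bond orders sum to 2 (valence 4) → 2 H
  atom 8: C, bond orders sum to 2 (valence 4) → 2 H
Totals → C:6, H:10, O:2.

C6H10O2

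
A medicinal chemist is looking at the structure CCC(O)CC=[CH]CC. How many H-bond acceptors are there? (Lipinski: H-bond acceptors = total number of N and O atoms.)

1

N atoms: 0; O atoms: 1.
Lipinski HBA = 0 + 1 = 1.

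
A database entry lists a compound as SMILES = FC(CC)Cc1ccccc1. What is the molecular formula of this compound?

Walk through each heavy atom and fill implicit hydrogens from standard valence (C 4, N 3, O 2, S 2, halogen 1); for lowercase aromatic atoms, an aromatic c carries 1 H when it has two neighbours and 0 H with three, and aromatic n carries 0 H:
  atom 1: F (halogen, monovalent) → 0 H
  atom 2: C, bond orders sum to 3 (valence 4) → 1 H
  atom 3: C, bond orders sum to 2 (valence 4) → 2 H
  atom 4: C, bond orders sum to 1 (valence 4) → 3 H
  atom 5: C, bond orders sum to 2 (valence 4) → 2 H
  atom 6: aromatic c, 3 neighbours → 0 H
  atom 7: aromatic c, 2 neighbours → 1 H
  atom 8: aromatic c, 2 neighbours → 1 H
  atom 9: aromatic c, 2 neighbours → 1 H
  atom 10: aromatic c, 2 neighbours → 1 H
  atom 11: aromatic c, 2 neighbours → 1 H
Totals → C:10, H:13, F:1.
In Hill order: C10H13F.

C10H13F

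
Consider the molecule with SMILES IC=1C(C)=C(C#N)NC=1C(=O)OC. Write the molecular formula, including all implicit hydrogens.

Walk through each heavy atom and fill implicit hydrogens from standard valence (C 4, N 3, O 2, S 2, halogen 1):
  atom 1: I (halogen, monovalent) → 0 H
  atom 2: C, bond orders sum to 4 (valence 4) → 0 H
  atom 3: C, bond orders sum to 4 (valence 4) → 0 H
  atom 4: C, bond orders sum to 1 (valence 4) → 3 H
  atom 5: C, bond orders sum to 4 (valence 4) → 0 H
  atom 6: C, bond orders sum to 4 (valence 4) → 0 H
  atom 7: N, bond orders sum to 3 (valence 3) → 0 H
  atom 8: N, bond orders sum to 2 (valence 3) → 1 H
  atom 9: C, bond orders sum to 4 (valence 4) → 0 H
  atom 10: C, bond orders sum to 4 (valence 4) → 0 H
  atom 11: O, bond orders sum to 2 (valence 2) → 0 H
  atom 12: O, bond orders sum to 2 (valence 2) → 0 H
  atom 13: C, bond orders sum to 1 (valence 4) → 3 H
Totals → C:8, H:7, I:1, N:2, O:2.

C8H7IN2O2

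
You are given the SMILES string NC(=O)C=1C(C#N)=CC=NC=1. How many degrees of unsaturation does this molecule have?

7

Degree of unsaturation = (number of rings) + (number of π bonds).
Ring closures in the SMILES: 1.
π bonds: 4 double bonds (each 1 DoU), 1 triple bond (each 2 DoU) → 6 DoU from unsaturation.
Total DoU = 1 + 6 = 7.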